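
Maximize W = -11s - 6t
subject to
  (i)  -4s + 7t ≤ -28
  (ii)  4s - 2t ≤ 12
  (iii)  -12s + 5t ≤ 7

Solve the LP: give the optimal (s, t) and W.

Extreme points and W = -11s - 6t:
  (7/5, -16/5) → W = 19/5
  (-189/64, -91/16) → W = 4263/64
  (-37/2, -43) → W = 923/2

s = -37/2, t = -43, maximum W = 923/2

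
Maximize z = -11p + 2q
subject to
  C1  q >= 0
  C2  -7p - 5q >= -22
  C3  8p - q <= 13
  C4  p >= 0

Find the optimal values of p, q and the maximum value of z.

p = 0, q = 22/5, maximum z = 44/5

Vertices and z = -11p + 2q:
  (13/8, 0) → z = -143/8
  (0, 0) → z = 0
  (87/47, 85/47) → z = -787/47
  (0, 22/5) → z = 44/5

The optimum lies where -7p - 5q = -22 and p = 0.
Solving simultaneously gives p = 0, q = 22/5.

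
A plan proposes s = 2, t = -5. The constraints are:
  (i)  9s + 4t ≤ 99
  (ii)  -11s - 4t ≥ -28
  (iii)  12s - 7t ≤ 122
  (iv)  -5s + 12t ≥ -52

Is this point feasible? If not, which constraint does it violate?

not feasible — violates (iv)

Constraint (iv): -5s + 12t = -70, which is not ≥ -52. All other constraints are satisfied.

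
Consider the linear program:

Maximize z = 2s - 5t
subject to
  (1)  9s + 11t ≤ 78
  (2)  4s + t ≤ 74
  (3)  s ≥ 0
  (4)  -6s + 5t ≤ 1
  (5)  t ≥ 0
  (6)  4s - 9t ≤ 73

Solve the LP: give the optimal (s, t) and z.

s = 26/3, t = 0, maximum z = 52/3

Feasible corners and z = 2s - 5t:
  (379/111, 159/37) → z = -1627/111
  (26/3, 0) → z = 52/3
  (0, 1/5) → z = -1
  (0, 0) → z = 0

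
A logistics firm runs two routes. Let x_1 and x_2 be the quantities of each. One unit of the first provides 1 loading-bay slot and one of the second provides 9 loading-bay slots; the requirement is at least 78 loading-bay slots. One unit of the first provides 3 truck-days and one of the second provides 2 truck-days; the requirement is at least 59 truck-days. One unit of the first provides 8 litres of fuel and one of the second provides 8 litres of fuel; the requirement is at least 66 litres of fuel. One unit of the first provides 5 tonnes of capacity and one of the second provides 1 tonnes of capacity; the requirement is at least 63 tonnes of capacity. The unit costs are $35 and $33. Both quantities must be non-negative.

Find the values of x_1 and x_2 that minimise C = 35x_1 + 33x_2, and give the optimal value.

x_1 = 15, x_2 = 7, minimum C = 756

Corner points and C = 35x_1 + 33x_2:
  (0, 63) → C = 2079
  (78, 0) → C = 2730
  (15, 7) → C = 756
  (67/7, 106/7) → C = 5843/7
The feasible region is unbounded (it extends along (0, 1), (1, 0)), but C strictly increases along every unbounded feasible direction, so there is no improving ray and the minimum is attained at a vertex.

The optimum lies where x_1 + 9x_2 = 78 and 3x_1 + 2x_2 = 59.
Solving simultaneously gives x_1 = 15, x_2 = 7.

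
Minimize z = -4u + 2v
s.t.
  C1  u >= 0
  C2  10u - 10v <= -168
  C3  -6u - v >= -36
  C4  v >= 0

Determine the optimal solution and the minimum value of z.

u = 96/35, v = 684/35, minimum z = 984/35

Corner points and z = -4u + 2v:
  (0, 84/5) → z = 168/5
  (0, 36) → z = 72
  (96/35, 684/35) → z = 984/35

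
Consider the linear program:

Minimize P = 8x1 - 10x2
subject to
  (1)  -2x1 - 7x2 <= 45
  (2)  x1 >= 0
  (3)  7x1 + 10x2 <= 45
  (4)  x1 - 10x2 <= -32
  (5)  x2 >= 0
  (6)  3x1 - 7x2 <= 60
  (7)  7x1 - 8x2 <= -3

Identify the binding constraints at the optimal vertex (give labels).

(2) and (3)

Feasible corners and P = 8x1 - 10x2:
  (0, 9/2) → P = -45
  (0, 16/5) → P = -32
  (13/8, 269/80) → P = -165/8

The minimum is at (0, 9/2). Substituting into each constraint, equality holds for (2) and (3); the remaining constraints have slack.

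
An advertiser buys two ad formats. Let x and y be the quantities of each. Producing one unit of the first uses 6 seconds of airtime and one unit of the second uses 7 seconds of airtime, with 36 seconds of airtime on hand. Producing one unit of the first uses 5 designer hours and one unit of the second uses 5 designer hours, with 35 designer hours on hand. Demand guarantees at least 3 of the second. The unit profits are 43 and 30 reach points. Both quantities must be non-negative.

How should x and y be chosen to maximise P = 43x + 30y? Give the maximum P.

Feasible corners and P = 43x + 30y:
  (0, 36/7) → P = 1080/7
  (0, 3) → P = 90
  (5/2, 3) → P = 395/2

At the optimal vertex, 6x + 7y = 36 and y = 3.
Solving simultaneously gives x = 5/2, y = 3.

x = 5/2, y = 3, maximum P = 395/2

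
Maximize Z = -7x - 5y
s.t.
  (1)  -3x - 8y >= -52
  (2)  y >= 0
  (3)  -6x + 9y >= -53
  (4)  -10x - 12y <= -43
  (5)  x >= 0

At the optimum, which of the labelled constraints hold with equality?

(4) and (5)

Corner points and Z = -7x - 5y:
  (892/75, 51/25) → Z = -7009/75
  (0, 13/2) → Z = -65/2
  (53/6, 0) → Z = -371/6
  (43/10, 0) → Z = -301/10
  (0, 43/12) → Z = -215/12

The maximum is at (0, 43/12). Substituting into each constraint, equality holds for (4) and (5); the remaining constraints have slack.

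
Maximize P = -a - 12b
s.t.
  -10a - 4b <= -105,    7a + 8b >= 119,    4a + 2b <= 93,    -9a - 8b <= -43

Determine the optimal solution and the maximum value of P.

Vertices and P = -a - 12b:
  (7, 35/4) → P = -112
  (-81/2, 255/2) → P = -2979/2
  (253/9, -175/18) → P = 797/9

The optimum lies where 7a + 8b = 119 and 4a + 2b = 93.
Solving simultaneously gives a = 253/9, b = -175/18.

a = 253/9, b = -175/18, maximum P = 797/9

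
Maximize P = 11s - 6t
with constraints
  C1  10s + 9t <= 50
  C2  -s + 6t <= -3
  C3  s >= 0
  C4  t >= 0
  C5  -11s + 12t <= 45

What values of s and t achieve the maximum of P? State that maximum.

s = 5, t = 0, maximum P = 55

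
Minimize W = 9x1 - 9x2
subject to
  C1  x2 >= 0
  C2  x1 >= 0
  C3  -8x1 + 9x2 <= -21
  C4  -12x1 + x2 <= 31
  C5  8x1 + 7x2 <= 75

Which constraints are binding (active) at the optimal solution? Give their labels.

C1 and C3

Vertices and W = 9x1 - 9x2:
  (21/8, 0) → W = 189/8
  (75/8, 0) → W = 675/8
  (411/64, 27/8) → W = 1755/64

The minimum is at (21/8, 0). Substituting into each constraint, equality holds for C1 and C3; the remaining constraints have slack.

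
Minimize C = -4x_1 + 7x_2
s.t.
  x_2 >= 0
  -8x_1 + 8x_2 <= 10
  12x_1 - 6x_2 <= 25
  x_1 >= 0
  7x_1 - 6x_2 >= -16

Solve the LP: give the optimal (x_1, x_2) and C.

Feasible corners and C = -4x_1 + 7x_2:
  (25/12, 0) → C = -25/3
  (0, 0) → C = 0
  (65/12, 20/3) → C = 25
  (0, 5/4) → C = 35/4

The binding constraints are x_2 = 0 and 12x_1 - 6x_2 = 25.
Solving simultaneously gives x_1 = 25/12, x_2 = 0.

x_1 = 25/12, x_2 = 0, minimum C = -25/3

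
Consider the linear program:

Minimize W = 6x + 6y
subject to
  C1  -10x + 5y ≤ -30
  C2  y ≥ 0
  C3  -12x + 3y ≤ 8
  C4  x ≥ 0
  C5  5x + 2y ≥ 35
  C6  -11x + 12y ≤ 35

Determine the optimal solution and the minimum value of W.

x = 7, y = 0, minimum W = 42

Vertices and W = 6x + 6y:
  (47/9, 40/9) → W = 58
  (107/13, 136/13) → W = 1458/13
  (7, 0) → W = 42
The feasible region is unbounded (it extends along (1, 0), (12, 11)), but W strictly increases along every unbounded feasible direction, so there is no improving ray and the minimum is attained at a vertex.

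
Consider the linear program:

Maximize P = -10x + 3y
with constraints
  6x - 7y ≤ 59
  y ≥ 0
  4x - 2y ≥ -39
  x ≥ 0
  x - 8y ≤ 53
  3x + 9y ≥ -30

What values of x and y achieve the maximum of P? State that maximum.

x = 0, y = 39/2, maximum P = 117/2

Feasible corners and P = -10x + 3y:
  (59/6, 0) → P = -295/3
  (0, 0) → P = 0
  (0, 39/2) → P = 117/2
The feasible region is unbounded (it extends along (1, 2), (7, 6)), but P strictly decreases along every unbounded feasible direction, so there is no improving ray and the maximum is attained at a vertex.

The optimum lies where 4x - 2y = -39 and x = 0.
Solving simultaneously gives x = 0, y = 39/2.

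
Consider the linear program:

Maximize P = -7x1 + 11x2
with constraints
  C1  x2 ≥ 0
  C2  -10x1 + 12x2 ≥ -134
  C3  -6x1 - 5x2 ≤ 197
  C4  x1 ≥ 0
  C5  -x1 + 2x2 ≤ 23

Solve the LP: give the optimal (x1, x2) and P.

x1 = 0, x2 = 23/2, maximum P = 253/2

Corner points and P = -7x1 + 11x2:
  (67/5, 0) → P = -469/5
  (0, 0) → P = 0
  (68, 91/2) → P = 49/2
  (0, 23/2) → P = 253/2

The binding constraints are x1 = 0 and -x1 + 2x2 = 23.
Solving simultaneously gives x1 = 0, x2 = 23/2.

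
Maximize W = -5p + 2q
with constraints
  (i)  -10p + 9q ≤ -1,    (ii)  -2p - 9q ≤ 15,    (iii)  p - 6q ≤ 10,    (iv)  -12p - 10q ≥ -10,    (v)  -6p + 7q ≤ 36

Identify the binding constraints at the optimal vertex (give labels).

Corner points and W = -5p + 2q:
  (-7/6, -38/27) → W = 163/54
  (25/52, 11/26) → W = -81/52
  (0, -5/3) → W = -10/3
  (80/41, -55/41) → W = -510/41

The maximum is at (-7/6, -38/27). Substituting into each constraint, equality holds for (i) and (ii); the remaining constraints have slack.

(i) and (ii)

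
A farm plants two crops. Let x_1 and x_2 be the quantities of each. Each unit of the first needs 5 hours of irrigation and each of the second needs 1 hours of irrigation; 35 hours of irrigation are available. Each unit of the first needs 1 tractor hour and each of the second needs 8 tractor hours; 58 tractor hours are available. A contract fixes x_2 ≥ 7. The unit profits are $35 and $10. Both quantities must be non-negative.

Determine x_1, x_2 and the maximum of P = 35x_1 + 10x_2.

Vertices and P = 35x_1 + 10x_2:
  (0, 29/4) → P = 145/2
  (0, 7) → P = 70
  (2, 7) → P = 140

The binding constraints are x_1 + 8x_2 = 58 and x_2 = 7.
Solving simultaneously gives x_1 = 2, x_2 = 7.

x_1 = 2, x_2 = 7, maximum P = 140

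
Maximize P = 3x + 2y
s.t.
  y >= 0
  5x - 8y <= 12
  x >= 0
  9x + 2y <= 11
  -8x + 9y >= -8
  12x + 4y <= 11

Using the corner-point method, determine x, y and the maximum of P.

x = 0, y = 11/4, maximum P = 11/2

Feasible corners and P = 3x + 2y:
  (0, 0) → P = 0
  (11/12, 0) → P = 11/4
  (0, 11/4) → P = 11/2

At the optimal vertex, x = 0 and 12x + 4y = 11.
Solving simultaneously gives x = 0, y = 11/4.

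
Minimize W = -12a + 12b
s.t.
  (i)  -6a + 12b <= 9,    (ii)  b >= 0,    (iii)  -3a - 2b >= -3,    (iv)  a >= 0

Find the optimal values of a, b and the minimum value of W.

Corner points and W = -12a + 12b:
  (3/8, 15/16) → W = 27/4
  (0, 3/4) → W = 9
  (1, 0) → W = -12
  (0, 0) → W = 0

At the optimal vertex, b = 0 and -3a - 2b = -3.
Solving simultaneously gives a = 1, b = 0.

a = 1, b = 0, minimum W = -12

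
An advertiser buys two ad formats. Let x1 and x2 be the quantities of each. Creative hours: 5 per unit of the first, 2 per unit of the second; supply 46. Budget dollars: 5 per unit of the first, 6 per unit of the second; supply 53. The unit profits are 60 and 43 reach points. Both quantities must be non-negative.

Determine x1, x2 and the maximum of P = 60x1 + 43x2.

x1 = 17/2, x2 = 7/4, maximum P = 2341/4

The binding constraints are 5x1 + 2x2 = 46 and 5x1 + 6x2 = 53.
Solving simultaneously gives x1 = 17/2, x2 = 7/4.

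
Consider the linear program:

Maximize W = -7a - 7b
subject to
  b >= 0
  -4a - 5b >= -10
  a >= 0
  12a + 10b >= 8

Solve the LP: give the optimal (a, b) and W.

a = 2/3, b = 0, maximum W = -14/3

The optimum lies where b = 0 and 12a + 10b = 8.
Solving simultaneously gives a = 2/3, b = 0.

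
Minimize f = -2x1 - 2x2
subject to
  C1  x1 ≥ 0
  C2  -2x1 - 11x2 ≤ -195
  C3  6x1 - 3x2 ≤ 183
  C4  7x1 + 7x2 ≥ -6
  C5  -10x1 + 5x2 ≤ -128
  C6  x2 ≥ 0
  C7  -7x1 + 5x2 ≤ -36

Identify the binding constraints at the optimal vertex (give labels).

Vertices and f = -2x1 - 2x2:
  (433/12, 67/6) → f = -189/2
  (2383/120, 847/60) → f = -1359/20
  (269/3, 355/3) → f = -416
  (92/3, 536/15) → f = -664/5

The minimum is at (269/3, 355/3). Substituting into each constraint, equality holds for C3 and C7; the remaining constraints have slack.

C3 and C7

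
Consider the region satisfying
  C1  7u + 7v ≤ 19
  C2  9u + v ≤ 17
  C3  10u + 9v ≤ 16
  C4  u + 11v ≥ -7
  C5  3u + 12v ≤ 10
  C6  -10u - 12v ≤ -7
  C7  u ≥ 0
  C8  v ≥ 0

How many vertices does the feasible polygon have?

5

Of the 28 pairwise boundary intersections, those satisfying every inequality are:
  (34/31, 52/93)
  (8/5, 0)
  (0, 5/6)
  (0, 7/12)
  (7/10, 0)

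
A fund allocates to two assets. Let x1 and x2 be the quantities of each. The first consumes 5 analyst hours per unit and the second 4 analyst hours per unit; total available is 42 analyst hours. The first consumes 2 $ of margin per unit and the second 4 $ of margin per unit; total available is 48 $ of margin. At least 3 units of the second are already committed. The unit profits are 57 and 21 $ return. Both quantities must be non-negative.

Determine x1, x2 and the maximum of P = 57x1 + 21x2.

x1 = 6, x2 = 3, maximum P = 405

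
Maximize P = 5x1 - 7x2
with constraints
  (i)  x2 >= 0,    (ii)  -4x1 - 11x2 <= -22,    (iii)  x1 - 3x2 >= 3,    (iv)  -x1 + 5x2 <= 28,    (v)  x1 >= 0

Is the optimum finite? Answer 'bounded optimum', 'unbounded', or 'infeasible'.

From the feasible point (11/2, 0), moving in the direction (5, 1) keeps every constraint satisfied while P increases without bound.

unbounded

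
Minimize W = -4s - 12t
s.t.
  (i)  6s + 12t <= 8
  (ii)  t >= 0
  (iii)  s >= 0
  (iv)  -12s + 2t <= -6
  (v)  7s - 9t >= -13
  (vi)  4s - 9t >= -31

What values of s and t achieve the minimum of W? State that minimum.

Corner points and W = -4s - 12t:
  (4/3, 0) → W = -16/3
  (22/39, 5/13) → W = -268/39
  (1/2, 0) → W = -2

The optimum lies where 6s + 12t = 8 and -12s + 2t = -6.
Solving simultaneously gives s = 22/39, t = 5/13.

s = 22/39, t = 5/13, minimum W = -268/39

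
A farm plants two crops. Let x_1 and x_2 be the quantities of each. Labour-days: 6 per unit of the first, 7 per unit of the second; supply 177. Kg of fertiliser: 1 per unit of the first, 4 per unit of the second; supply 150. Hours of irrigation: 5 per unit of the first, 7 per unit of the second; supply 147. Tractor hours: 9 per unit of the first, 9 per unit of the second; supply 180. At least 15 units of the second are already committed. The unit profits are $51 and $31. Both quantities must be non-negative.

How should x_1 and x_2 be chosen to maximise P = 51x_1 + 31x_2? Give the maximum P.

Corner points and P = 51x_1 + 31x_2:
  (0, 20) → P = 620
  (0, 15) → P = 465
  (5, 15) → P = 720

x_1 = 5, x_2 = 15, maximum P = 720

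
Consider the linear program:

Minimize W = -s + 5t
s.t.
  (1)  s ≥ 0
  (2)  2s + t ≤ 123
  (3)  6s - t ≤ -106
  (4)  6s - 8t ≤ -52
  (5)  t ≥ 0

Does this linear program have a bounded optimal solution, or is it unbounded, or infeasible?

Extreme points and W = -s + 5t:
  (0, 123) → W = 615
  (0, 106) → W = 530
  (17/8, 475/4) → W = 4733/8
The feasible region has finitely many vertices and no improving ray; the minimum is 530 at (0, 106).

bounded optimum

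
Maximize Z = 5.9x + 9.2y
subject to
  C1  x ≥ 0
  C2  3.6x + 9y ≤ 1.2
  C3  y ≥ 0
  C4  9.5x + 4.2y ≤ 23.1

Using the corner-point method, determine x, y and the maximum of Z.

The binding constraints are 3.6x + 9y = 1.2 and y = 0.
Solving simultaneously gives x = 1/3, y = 0.

x = 1/3, y = 0, maximum Z = 59/30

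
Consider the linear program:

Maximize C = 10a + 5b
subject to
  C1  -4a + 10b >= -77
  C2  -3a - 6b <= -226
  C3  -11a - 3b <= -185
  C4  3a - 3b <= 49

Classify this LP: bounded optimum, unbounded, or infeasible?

unbounded

From the feasible point (144/19, 1931/57), moving in the direction (3, 3) keeps every constraint satisfied while C increases without bound.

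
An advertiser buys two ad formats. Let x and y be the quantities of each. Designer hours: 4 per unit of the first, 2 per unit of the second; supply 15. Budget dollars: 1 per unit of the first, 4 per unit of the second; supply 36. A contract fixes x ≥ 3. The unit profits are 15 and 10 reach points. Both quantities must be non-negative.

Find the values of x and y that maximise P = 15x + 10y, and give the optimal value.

Vertices and P = 15x + 10y:
  (15/4, 0) → P = 225/4
  (3, 0) → P = 45
  (3, 3/2) → P = 60

The optimum lies where 4x + 2y = 15 and x = 3.
Solving simultaneously gives x = 3, y = 3/2.

x = 3, y = 3/2, maximum P = 60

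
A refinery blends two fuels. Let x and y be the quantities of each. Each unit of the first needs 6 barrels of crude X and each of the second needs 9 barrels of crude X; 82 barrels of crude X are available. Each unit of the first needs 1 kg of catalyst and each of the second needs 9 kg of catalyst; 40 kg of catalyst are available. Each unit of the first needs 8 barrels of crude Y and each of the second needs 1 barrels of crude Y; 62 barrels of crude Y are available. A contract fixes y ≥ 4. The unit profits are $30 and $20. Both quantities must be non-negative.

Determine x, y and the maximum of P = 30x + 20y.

Vertices and P = 30x + 20y:
  (0, 40/9) → P = 800/9
  (0, 4) → P = 80
  (4, 4) → P = 200

x = 4, y = 4, maximum P = 200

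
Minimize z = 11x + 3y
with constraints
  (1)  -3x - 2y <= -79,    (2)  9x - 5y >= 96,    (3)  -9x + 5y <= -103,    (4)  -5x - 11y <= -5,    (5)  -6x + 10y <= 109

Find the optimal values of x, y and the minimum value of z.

Vertices and z = 11x + 3y:
  (601/33, 134/11) → z = 7817/33
  (859/23, -380/23) → z = 8309/23
  (105/4, 533/20) → z = 3687/10
The feasible region is unbounded (it extends along (5, 3), (11, -5)), but z strictly increases along every unbounded feasible direction, so there is no improving ray and the minimum is attained at a vertex.

x = 601/33, y = 134/11, minimum z = 7817/33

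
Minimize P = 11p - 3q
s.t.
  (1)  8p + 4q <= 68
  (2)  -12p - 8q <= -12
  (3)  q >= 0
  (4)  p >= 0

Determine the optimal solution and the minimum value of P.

p = 0, q = 17, minimum P = -51

Corner points and P = 11p - 3q:
  (17/2, 0) → P = 187/2
  (0, 17) → P = -51
  (1, 0) → P = 11
  (0, 3/2) → P = -9/2

At the optimal vertex, 8p + 4q = 68 and p = 0.
Solving simultaneously gives p = 0, q = 17.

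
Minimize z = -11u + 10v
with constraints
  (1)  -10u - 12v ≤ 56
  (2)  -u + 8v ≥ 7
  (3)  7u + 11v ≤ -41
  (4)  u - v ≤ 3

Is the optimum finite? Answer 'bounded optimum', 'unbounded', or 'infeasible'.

The boundaries -10u - 12v = 56 and -u + 8v = 7 meet at (-133/23, 7/46), but that point violates 7u + 11v ≤ -41. Every candidate vertex is excluded by some other constraint, so the feasible region is empty.

infeasible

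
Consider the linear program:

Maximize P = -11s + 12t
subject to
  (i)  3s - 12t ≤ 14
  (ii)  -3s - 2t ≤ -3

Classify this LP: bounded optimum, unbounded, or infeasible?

unbounded

From the feasible point (32/21, -11/14), moving in the direction (-2, 3) keeps every constraint satisfied while P increases without bound.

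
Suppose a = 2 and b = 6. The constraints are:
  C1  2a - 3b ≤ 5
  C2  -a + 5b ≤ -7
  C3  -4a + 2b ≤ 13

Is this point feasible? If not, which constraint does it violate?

not feasible — violates C2

Constraint C2: -a + 5b = 28, which is not ≤ -7. All other constraints are satisfied.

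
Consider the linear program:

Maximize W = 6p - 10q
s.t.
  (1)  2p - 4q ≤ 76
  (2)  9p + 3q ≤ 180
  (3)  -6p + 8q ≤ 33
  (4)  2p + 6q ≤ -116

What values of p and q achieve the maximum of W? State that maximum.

Vertices and W = 6p - 10q:
  (-185/2, -261/4) → W = 195/2
  (-2/5, -96/5) → W = 948/5
  (-563/26, -315/26) → W = -114/13

At the optimal vertex, 2p - 4q = 76 and 2p + 6q = -116.
Solving simultaneously gives p = -2/5, q = -96/5.

p = -2/5, q = -96/5, maximum W = 948/5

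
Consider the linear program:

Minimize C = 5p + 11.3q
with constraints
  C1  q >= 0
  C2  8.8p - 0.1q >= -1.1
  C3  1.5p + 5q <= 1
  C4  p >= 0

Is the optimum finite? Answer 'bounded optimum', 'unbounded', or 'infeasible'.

bounded optimum

Feasible corners and C = 5p + 11.3q:
  (2/3, 0) → C = 10/3
  (0, 0) → C = 0
  (0, 0.2) → C = 2.26
The feasible region has finitely many vertices and no improving ray; the minimum is 0 at (0, 0).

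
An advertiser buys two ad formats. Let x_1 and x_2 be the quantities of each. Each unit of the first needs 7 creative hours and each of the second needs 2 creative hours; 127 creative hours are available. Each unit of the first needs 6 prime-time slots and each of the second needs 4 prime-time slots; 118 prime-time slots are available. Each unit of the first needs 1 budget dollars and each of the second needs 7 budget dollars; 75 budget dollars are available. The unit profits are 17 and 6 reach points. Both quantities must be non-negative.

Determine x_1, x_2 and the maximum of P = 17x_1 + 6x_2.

Feasible corners and P = 17x_1 + 6x_2:
  (0, 0) → P = 0
  (0, 75/7) → P = 450/7
  (127/7, 0) → P = 2159/7
  (17, 4) → P = 313
  (263/19, 166/19) → P = 5467/19

x_1 = 17, x_2 = 4, maximum P = 313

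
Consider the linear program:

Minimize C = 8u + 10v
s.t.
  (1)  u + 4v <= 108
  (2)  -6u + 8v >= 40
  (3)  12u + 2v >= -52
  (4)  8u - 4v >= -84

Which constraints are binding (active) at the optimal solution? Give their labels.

(2) and (3)

Vertices and C = 8u + 10v:
  (22, 43/2) → C = 391
  (8/3, 79/3) → C = 854/3
  (-124/27, 14/9) → C = -572/27
  (-47/8, 37/4) → C = 91/2

The minimum is at (-124/27, 14/9). Substituting into each constraint, equality holds for (2) and (3); the remaining constraints have slack.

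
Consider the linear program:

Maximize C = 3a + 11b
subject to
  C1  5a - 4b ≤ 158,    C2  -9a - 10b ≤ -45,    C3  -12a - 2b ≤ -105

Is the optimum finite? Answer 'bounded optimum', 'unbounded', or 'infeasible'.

From the feasible point (880/43, -1197/86), moving in the direction (4, 5) keeps every constraint satisfied while C increases without bound.

unbounded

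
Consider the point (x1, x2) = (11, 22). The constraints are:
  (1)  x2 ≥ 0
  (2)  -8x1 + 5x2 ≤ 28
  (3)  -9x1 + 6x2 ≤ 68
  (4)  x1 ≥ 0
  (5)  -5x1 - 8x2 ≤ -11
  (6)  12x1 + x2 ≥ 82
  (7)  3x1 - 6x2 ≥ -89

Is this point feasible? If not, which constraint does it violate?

Constraint (7): 3x1 - 6x2 = -99, which is not ≥ -89. All other constraints are satisfied.

not feasible — violates (7)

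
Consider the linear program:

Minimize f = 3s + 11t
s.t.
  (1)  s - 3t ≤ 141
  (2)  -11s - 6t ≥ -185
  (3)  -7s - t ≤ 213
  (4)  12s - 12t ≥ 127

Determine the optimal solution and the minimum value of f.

s = -249/11, t = -600/11, minimum f = -7347/11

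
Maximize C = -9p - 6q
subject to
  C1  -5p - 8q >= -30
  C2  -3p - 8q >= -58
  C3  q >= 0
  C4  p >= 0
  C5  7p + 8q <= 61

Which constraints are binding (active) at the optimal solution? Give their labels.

C3 and C4

Feasible corners and C = -9p - 6q:
  (6, 0) → C = -54
  (0, 15/4) → C = -45/2
  (0, 0) → C = 0

The maximum is at (0, 0). Substituting into each constraint, equality holds for C3 and C4; the remaining constraints have slack.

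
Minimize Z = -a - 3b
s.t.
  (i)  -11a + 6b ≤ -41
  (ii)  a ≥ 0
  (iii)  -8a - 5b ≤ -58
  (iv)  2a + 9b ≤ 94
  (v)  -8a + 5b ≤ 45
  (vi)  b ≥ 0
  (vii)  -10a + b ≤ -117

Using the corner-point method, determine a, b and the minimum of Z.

a = 47, b = 0, minimum Z = -47

Feasible corners and Z = -a - 3b:
  (47, 0) → Z = -47
  (1147/92, 353/46) → Z = -3265/92
  (117/10, 0) → Z = -117/10

At the optimal vertex, 2a + 9b = 94 and b = 0.
Solving simultaneously gives a = 47, b = 0.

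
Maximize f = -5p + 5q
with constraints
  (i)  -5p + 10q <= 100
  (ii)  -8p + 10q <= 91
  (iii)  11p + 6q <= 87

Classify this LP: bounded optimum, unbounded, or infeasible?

unbounded

From the feasible point (162/79, 1697/158), moving in the direction (-10, -8) keeps every constraint satisfied while f increases without bound.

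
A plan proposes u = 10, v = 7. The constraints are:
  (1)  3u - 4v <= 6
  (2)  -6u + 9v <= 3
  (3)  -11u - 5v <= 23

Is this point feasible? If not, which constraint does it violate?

feasible

(1): 2 ≤ 6 ✓
(2): 3 ≤ 3 ✓
(3): -145 ≤ 23 ✓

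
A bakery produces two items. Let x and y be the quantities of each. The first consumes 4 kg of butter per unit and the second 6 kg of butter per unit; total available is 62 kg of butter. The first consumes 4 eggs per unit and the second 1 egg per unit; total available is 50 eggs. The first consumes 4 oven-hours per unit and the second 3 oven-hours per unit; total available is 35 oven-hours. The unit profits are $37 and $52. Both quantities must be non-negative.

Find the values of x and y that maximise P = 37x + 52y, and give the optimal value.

x = 2, y = 9, maximum P = 542

Extreme points and P = 37x + 52y:
  (0, 0) → P = 0
  (0, 31/3) → P = 1612/3
  (35/4, 0) → P = 1295/4
  (2, 9) → P = 542

The binding constraints are 4x + 6y = 62 and 4x + 3y = 35.
Solving simultaneously gives x = 2, y = 9.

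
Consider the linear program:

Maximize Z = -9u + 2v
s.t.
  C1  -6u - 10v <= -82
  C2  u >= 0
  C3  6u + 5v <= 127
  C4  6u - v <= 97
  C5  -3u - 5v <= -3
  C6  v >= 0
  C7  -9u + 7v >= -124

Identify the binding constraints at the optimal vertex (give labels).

C2 and C3

Extreme points and Z = -9u + 2v:
  (0, 41/5) → Z = 82/5
  (41/3, 0) → Z = -123
  (0, 127/5) → Z = 254/5
  (17, 5) → Z = -143
  (185/11, 43/11) → Z = -1579/11
  (124/9, 0) → Z = -124

The maximum is at (0, 127/5). Substituting into each constraint, equality holds for C2 and C3; the remaining constraints have slack.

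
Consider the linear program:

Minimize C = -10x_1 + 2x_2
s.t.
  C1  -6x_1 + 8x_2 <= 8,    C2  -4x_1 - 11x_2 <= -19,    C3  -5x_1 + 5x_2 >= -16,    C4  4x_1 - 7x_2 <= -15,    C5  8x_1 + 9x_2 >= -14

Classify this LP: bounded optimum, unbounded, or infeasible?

bounded optimum

Extreme points and C = -10x_1 + 2x_2:
  (84/5, 68/5) → C = -704/5
  (32/5, 29/5) → C = -262/5
  (187/15, 139/15) → C = -1592/15
The feasible region has finitely many vertices and no improving ray; the minimum is -704/5 at (84/5, 68/5).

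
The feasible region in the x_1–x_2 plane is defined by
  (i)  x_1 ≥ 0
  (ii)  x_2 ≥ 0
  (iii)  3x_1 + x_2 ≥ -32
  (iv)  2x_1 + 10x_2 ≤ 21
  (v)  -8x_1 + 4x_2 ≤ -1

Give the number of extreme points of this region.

3

The feasible vertices (each the meet of two boundaries and inside every other half-plane) are:
  (21/2, 0)
  (1/8, 0)
  (47/44, 83/44)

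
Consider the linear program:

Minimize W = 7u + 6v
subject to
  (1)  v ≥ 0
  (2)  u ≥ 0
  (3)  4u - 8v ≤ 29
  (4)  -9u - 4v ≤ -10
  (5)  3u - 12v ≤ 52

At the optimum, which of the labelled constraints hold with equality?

(1) and (4)

Feasible corners and W = 7u + 6v:
  (29/4, 0) → W = 203/4
  (10/9, 0) → W = 70/9
  (0, 5/2) → W = 15
The feasible region is unbounded (it extends along (0, 1), (2, 1)), but W strictly increases along every unbounded feasible direction, so there is no improving ray and the minimum is attained at a vertex.

The minimum is at (10/9, 0). Substituting into each constraint, equality holds for (1) and (4); the remaining constraints have slack.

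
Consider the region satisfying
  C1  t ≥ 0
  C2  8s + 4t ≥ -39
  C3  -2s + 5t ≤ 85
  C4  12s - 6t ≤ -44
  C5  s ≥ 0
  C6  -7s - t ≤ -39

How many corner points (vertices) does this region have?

3

Of the 15 pairwise boundary intersections, those satisfying every inequality are:
  (145/24, 233/12)
  (110/37, 673/37)
  (95/27, 388/27)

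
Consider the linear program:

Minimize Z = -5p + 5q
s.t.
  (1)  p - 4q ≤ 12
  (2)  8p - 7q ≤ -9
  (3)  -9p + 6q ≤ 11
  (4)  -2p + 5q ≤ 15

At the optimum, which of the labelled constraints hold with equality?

Corner points and Z = -5p + 5q:
  (-23/15, -7/15) → Z = 16/3
  (30/13, 51/13) → Z = 105/13
  (35/33, 113/33) → Z = 130/11

The minimum is at (-23/15, -7/15). Substituting into each constraint, equality holds for (2) and (3); the remaining constraints have slack.

(2) and (3)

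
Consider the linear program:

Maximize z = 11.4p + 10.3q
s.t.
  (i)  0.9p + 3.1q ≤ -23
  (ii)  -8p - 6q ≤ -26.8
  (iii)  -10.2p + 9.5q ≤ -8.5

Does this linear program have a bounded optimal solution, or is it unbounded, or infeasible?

From the feasible point (5527/485, -5203/485), moving in the direction (3.1, -0.9) keeps every constraint satisfied while z increases without bound.

unbounded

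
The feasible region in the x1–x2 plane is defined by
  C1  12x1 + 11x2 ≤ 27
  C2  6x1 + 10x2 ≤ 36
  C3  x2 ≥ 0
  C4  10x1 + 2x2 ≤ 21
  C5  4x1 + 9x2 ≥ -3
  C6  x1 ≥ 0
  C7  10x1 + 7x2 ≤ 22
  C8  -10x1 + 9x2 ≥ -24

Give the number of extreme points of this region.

The feasible vertices (each the meet of two boundaries and inside every other half-plane) are:
  (0, 27/11)
  (53/26, 3/13)
  (21/10, 0)
  (0, 0)
  (103/50, 1/5)

5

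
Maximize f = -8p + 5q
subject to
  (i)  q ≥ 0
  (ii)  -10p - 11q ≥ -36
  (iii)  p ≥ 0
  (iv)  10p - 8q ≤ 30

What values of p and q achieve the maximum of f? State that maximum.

At the optimal vertex, -10p - 11q = -36 and p = 0.
Solving simultaneously gives p = 0, q = 36/11.

p = 0, q = 36/11, maximum f = 180/11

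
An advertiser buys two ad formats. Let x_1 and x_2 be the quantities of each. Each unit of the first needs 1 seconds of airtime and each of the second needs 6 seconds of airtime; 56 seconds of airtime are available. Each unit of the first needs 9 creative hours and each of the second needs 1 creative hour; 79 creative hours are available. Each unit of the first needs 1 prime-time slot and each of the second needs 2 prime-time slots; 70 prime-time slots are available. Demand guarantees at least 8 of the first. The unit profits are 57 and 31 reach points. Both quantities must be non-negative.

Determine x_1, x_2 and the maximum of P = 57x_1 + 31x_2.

x_1 = 8, x_2 = 7, maximum P = 673

Feasible corners and P = 57x_1 + 31x_2:
  (79/9, 0) → P = 1501/3
  (8, 0) → P = 456
  (8, 7) → P = 673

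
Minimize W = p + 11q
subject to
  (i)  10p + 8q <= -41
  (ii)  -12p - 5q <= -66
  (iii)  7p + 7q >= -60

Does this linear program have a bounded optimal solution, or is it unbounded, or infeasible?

infeasible

The boundaries 10p + 8q = -41 and -12p - 5q = -66 meet at (733/46, -576/23), but that point violates 7p + 7q ≥ -60. Every candidate vertex is excluded by some other constraint, so the feasible region is empty.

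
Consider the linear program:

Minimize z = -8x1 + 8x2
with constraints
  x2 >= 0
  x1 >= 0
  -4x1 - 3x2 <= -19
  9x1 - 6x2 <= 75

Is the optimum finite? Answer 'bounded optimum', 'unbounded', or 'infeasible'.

Extreme points and z = -8x1 + 8x2:
  (19/4, 0) → z = -38
  (25/3, 0) → z = -200/3
  (0, 19/3) → z = 152/3
The feasible region has finitely many vertices and no improving ray; the minimum is -200/3 at (25/3, 0).

bounded optimum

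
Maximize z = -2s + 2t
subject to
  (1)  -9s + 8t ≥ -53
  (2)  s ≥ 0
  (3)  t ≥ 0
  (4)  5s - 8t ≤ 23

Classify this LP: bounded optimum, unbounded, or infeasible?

From the feasible point (15/2, 29/16), moving in the direction (0, 1) keeps every constraint satisfied while z increases without bound.

unbounded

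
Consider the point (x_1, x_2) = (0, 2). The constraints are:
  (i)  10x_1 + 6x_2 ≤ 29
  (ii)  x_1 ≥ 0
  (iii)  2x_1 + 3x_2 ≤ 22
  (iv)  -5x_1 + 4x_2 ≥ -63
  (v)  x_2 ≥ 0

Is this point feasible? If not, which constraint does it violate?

(i): 12 ≤ 29 ✓
(ii): 0 ≥ 0 ✓
(iii): 6 ≤ 22 ✓
(iv): 8 ≥ -63 ✓
(v): 2 ≥ 0 ✓

feasible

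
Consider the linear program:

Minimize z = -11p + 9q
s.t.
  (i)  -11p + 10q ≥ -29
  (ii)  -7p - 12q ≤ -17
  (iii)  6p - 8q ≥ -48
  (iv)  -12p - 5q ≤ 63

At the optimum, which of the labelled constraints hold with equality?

Vertices and z = -11p + 9q:
  (259/101, -8/101) → z = -2921/101
  (178/7, 351/14) → z = -757/14
  (-55/16, 219/64) → z = 4391/64

The minimum is at (178/7, 351/14). Substituting into each constraint, equality holds for (i) and (iii); the remaining constraints have slack.

(i) and (iii)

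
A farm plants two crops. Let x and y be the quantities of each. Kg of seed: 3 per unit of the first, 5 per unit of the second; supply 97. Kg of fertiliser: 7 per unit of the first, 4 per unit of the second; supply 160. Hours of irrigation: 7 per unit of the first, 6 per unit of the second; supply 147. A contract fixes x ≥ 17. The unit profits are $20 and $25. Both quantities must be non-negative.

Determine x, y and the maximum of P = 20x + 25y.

x = 17, y = 14/3, maximum P = 1370/3

Vertices and P = 20x + 25y:
  (21, 0) → P = 420
  (17, 0) → P = 340
  (17, 14/3) → P = 1370/3

The optimum lies where 7x + 6y = 147 and x = 17.
Solving simultaneously gives x = 17, y = 14/3.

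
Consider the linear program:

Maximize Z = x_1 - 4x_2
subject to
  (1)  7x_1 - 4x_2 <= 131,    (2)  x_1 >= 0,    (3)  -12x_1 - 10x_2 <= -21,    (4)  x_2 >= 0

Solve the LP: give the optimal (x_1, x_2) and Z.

Feasible corners and Z = x_1 - 4x_2:
  (131/7, 0) → Z = 131/7
  (0, 21/10) → Z = -42/5
  (7/4, 0) → Z = 7/4
The feasible region is unbounded (it extends along (0, 1), (4, 7)), but Z strictly decreases along every unbounded feasible direction, so there is no improving ray and the maximum is attained at a vertex.

x_1 = 131/7, x_2 = 0, maximum Z = 131/7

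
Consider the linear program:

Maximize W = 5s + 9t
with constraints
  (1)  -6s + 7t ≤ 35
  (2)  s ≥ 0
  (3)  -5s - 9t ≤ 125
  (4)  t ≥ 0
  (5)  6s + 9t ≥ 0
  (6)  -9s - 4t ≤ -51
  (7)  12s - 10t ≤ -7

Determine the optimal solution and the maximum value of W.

Corner points and W = 5s + 9t:
  (217/87, 207/29) → W = 6674/87
  (301/24, 63/4) → W = 4907/24
  (241/69, 225/46) → W = 8485/138

s = 301/24, t = 63/4, maximum W = 4907/24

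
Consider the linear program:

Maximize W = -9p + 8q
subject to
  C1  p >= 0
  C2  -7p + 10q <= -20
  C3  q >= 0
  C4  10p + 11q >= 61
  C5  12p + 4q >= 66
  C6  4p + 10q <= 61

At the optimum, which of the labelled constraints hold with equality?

Feasible corners and W = -9p + 8q:
  (5, 3/2) → W = -33
  (81/11, 347/110) → W = -2257/55
  (61/10, 0) → W = -549/10
  (61/4, 0) → W = -549/4
  (241/46, 18/23) → W = -1881/46

The maximum is at (5, 3/2). Substituting into each constraint, equality holds for C2 and C5; the remaining constraints have slack.

C2 and C5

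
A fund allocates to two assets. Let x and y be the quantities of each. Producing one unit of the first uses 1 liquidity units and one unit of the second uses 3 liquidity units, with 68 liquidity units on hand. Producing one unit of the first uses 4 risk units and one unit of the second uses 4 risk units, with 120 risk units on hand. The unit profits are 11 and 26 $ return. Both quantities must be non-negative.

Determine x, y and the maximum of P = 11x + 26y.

x = 11, y = 19, maximum P = 615

Feasible corners and P = 11x + 26y:
  (0, 0) → P = 0
  (0, 68/3) → P = 1768/3
  (30, 0) → P = 330
  (11, 19) → P = 615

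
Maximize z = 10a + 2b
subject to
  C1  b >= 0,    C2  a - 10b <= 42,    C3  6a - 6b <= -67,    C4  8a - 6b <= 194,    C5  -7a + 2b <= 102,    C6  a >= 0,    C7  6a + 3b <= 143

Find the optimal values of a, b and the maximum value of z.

a = 73/6, b = 70/3, maximum z = 505/3

Vertices and z = 10a + 2b:
  (0, 67/6) → z = 67/3
  (73/6, 70/3) → z = 505/3
  (0, 143/3) → z = 286/3

At the optimal vertex, 6a - 6b = -67 and 6a + 3b = 143.
Solving simultaneously gives a = 73/6, b = 70/3.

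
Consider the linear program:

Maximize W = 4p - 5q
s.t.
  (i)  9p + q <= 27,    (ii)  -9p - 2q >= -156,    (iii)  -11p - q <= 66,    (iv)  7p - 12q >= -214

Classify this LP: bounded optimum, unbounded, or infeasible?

unbounded

From the feasible point (22/23, 423/23), moving in the direction (1, -11) keeps every constraint satisfied while W increases without bound.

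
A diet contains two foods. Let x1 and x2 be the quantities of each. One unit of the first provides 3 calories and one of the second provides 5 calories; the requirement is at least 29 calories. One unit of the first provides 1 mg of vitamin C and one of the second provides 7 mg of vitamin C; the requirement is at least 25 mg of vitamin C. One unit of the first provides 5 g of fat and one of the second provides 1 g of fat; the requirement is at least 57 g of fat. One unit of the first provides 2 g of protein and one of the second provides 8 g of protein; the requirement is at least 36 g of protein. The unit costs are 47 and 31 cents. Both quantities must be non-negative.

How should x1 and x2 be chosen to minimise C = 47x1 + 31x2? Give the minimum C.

x1 = 11, x2 = 2, minimum C = 579

Vertices and C = 47x1 + 31x2:
  (0, 57) → C = 1767
  (25, 0) → C = 1175
  (11, 2) → C = 579
The feasible region is unbounded (it extends along (0, 1), (1, 0)), but C strictly increases along every unbounded feasible direction, so there is no improving ray and the minimum is attained at a vertex.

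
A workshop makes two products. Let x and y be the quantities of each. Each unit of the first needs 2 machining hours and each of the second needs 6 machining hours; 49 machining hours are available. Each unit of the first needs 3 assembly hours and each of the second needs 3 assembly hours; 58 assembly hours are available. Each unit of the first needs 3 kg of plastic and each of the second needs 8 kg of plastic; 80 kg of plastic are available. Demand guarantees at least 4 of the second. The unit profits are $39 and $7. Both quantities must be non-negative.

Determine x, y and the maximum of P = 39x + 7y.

Feasible corners and P = 39x + 7y:
  (0, 49/6) → P = 343/6
  (0, 4) → P = 28
  (25/2, 4) → P = 1031/2

x = 25/2, y = 4, maximum P = 1031/2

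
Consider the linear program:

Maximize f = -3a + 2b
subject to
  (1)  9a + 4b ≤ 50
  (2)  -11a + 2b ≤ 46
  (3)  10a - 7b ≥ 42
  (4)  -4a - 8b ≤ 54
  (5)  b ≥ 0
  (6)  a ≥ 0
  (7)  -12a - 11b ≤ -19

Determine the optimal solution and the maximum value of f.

a = 21/5, b = 0, maximum f = -63/5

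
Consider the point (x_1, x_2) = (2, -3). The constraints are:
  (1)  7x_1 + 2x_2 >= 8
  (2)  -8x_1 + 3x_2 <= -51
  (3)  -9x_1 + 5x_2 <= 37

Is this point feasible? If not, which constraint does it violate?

Constraint (2): -8x_1 + 3x_2 = -25, which is not ≤ -51. All other constraints are satisfied.

not feasible — violates (2)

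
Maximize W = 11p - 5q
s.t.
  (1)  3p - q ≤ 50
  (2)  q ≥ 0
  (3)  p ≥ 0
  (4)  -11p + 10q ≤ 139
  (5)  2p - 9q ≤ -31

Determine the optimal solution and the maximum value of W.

Corner points and W = 11p - 5q:
  (639/19, 967/19) → W = 2194/19
  (481/25, 193/25) → W = 4326/25
  (0, 139/10) → W = -139/2
  (0, 31/9) → W = -155/9

p = 481/25, q = 193/25, maximum W = 4326/25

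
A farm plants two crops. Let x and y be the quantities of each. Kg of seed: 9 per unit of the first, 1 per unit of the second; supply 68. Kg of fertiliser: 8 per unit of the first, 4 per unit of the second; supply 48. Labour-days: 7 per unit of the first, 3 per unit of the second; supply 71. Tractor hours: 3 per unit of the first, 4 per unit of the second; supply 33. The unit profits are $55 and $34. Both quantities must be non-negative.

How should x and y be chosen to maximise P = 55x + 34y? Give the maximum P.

Extreme points and P = 55x + 34y:
  (0, 0) → P = 0
  (0, 33/4) → P = 561/2
  (6, 0) → P = 330
  (3, 6) → P = 369

x = 3, y = 6, maximum P = 369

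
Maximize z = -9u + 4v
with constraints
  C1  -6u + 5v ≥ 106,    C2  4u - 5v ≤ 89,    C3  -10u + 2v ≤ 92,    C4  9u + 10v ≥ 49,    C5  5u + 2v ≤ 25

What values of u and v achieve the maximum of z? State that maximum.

Extreme points and z = -9u + 4v:
  (-124/19, 254/19) → z = 2132/19
  (-87/37, 680/37) → z = 3503/37
  (-67/15, 71/3) → z = 2023/15

The optimum lies where -10u + 2v = 92 and 5u + 2v = 25.
Solving simultaneously gives u = -67/15, v = 71/3.

u = -67/15, v = 71/3, maximum z = 2023/15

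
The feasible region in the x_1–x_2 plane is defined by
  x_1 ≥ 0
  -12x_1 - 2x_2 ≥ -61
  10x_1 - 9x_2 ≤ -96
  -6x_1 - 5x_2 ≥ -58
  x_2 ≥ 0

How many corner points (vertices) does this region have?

3

Of the 10 pairwise boundary intersections, those satisfying every inequality are:
  (0, 32/3)
  (0, 58/5)
  (21/52, 289/26)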